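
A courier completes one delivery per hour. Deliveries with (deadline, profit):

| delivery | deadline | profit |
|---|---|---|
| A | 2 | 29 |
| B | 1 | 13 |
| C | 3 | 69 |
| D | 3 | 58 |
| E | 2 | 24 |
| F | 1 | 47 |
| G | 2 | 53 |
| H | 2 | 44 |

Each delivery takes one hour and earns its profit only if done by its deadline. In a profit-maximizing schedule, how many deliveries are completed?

3

By profit: C(d3,69), D(d3,58), G(d2,53), F(d1,47), H(d2,44), A(d2,29), E(d2,24), B(d1,13)
C→slot 3; D→slot 2; G→slot 1; F skipped; H skipped; A skipped; E skipped; B skipped.
3 of 8 scheduled.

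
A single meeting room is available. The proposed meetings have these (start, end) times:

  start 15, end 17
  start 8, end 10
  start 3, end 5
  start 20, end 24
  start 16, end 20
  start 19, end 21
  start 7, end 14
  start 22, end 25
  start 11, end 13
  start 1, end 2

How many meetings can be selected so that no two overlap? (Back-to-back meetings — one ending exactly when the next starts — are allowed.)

Sort by end time and greedily take each interval whose start is ≥ the last chosen end.
By end time: (1,2), (3,5), (8,10), (11,13), (7,14), (15,17), (16,20), (19,21), (20,24), (22,25).
Pick (1,2); next start ≥ 2 → (3,5); next start ≥ 5 → (8,10); next start ≥ 10 → (11,13); next start ≥ 13 → (15,17); next start ≥ 17 → (19,21); next start ≥ 21 → (22,25).
Selected 7 meetings.

7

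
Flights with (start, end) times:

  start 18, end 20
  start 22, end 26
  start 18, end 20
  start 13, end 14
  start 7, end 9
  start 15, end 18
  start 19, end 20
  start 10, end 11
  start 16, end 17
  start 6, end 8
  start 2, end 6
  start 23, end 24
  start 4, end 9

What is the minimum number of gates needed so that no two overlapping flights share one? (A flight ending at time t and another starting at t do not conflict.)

3

Count concurrent intervals with a sweep; the peak is the room count.
starts: [2, 4, 6, 7, 10, 13, 15, 16, 18, 18, 19, 22, 23]
ends:   [6, 8, 9, 9, 11, 14, 17, 18, 20, 20, 20, 24, 26]
s2→1 s4→2 e6→1 s6→2 s7→3  — peak 3.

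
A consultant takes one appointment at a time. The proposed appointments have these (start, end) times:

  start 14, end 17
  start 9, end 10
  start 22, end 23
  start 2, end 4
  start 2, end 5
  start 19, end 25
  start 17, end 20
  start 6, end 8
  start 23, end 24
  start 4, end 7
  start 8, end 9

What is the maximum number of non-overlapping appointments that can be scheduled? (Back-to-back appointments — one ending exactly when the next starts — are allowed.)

Greedy by earliest finish: after sorting by end time, pick each interval compatible with the last pick.
By end time: (2,4), (2,5), (4,7), (6,8), (8,9), (9,10), (14,17), (17,20), (22,23), (23,24), (19,25).
Pick (2,4); next start ≥ 4 → (4,7); next start ≥ 7 → (8,9); next start ≥ 9 → (9,10); next start ≥ 10 → (14,17); next start ≥ 17 → (17,20); next start ≥ 20 → (22,23); next start ≥ 23 → (23,24).
Selected 8 appointments.

8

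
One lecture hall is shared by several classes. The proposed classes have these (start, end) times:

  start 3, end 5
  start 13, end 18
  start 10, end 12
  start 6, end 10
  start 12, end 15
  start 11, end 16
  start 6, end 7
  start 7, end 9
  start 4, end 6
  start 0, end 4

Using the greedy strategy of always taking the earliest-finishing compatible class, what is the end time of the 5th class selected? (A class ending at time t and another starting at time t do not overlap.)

Sorted by end: (0,4)  (3,5)  (4,6)  (6,7)  (7,9)  (6,10)  (10,12)  (12,15)  (11,16)  (13,18)
take (0,4); take (4,6); take (6,7); take (7,9); skip (6,10); take (10,12); take (12,15); skip (13,18).
Selected: (0,4) (4,6) (6,7) (7,9) (10,12) (12,15)

12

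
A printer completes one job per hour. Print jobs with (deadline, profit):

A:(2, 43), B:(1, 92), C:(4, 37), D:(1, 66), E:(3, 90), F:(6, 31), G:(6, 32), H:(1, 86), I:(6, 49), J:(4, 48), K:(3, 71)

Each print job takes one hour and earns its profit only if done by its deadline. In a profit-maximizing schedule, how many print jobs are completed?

6

Take jobs in profit order; each goes to the latest open slot no later than its deadline.
Profit order: B=92 E=90 H=86 K=71 D=66 I=49 J=48 A=43 C=37 G=32 F=31
Assign: B→slot 1, E→slot 3, H skipped, K→slot 2, D skipped, I→slot 6, J→slot 4, A skipped, C skipped, G→slot 5, F skipped.
Slots: [1:B] [2:K] [3:E] [4:J] [5:G] [6:I]
6 of 11 scheduled.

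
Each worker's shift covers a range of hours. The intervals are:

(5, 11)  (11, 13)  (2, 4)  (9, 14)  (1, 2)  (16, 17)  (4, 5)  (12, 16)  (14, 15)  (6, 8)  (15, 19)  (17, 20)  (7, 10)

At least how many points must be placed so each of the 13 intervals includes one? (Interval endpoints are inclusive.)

Process intervals by earliest right end; each time one isn't hit yet, stab at its right endpoint.
By right end: [1,2]  [2,4]  [4,5]  [6,8]  [7,10]  [5,11]  [11,13]  [9,14]  [14,15]  [12,16]  [16,17]  [15,19]  [17,20]
[1,2] uncovered → point at 2; [4,5] uncovered → point at 5; [6,8] uncovered → point at 8; [11,13] uncovered → point at 13; [14,15] uncovered → point at 15; [16,17] uncovered → point at 17.
Points: 2, 5, 8, 13, 15, 17 (6 total).

6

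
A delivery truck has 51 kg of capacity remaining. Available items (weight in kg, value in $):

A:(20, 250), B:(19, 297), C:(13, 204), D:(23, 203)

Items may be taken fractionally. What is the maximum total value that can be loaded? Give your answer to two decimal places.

Ratios (sorted): C 15.69, B 15.63, A 12.50, D 8.83
take C (13 @ 204); take B (19 @ 297); take 19/20 of A → 237.50. Capacity used 51/51.
Total value = 738.50

738.50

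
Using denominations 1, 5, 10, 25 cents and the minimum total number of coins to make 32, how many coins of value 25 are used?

1

Greedy: take as many of the largest coin as possible, then repeat with the remainder.
32 = 1×25 + 1×5 + 2×1
Count of 25: 1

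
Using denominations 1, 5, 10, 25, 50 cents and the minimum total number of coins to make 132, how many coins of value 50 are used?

2

Use the largest denomination that fits, subtract, and repeat.
132 = 2×50 + 1×25 + 1×5 + 2×1
Count of 50: 2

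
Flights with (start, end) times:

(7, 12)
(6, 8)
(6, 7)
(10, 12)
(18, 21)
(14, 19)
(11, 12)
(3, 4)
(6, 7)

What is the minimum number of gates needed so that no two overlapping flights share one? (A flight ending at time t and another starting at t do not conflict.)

Count concurrent intervals with a sweep; the peak is the room count.
starts: [3, 6, 6, 6, 7, 10, 11, 14, 18]
ends:   [4, 7, 7, 8, 12, 12, 12, 19, 21]
s3→1 e4→0 s6→1 s6→2 s6→3  — peak 3.

3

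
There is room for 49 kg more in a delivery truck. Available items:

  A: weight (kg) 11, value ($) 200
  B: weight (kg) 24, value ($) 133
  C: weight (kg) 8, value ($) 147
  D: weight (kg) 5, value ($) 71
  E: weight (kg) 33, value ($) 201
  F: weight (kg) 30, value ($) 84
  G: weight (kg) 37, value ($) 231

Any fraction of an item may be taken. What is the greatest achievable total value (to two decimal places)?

574.08

Ratios (sorted): C 18.38, A 18.18, D 14.20, G 6.24, E 6.09, B 5.54, F 2.80
take C (8 @ 147); take A (11 @ 200); take D (5 @ 71); take 25/37 of G → 156.08. Capacity used 49/49.
Total value = 574.08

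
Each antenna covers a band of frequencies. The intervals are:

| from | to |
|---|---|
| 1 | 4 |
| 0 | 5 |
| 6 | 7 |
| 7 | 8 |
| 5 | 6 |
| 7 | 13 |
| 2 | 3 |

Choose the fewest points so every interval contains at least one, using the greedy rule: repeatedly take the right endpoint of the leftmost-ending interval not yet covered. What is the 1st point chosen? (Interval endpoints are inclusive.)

3

Sorted: [2,3] [1,4] [0,5] [5,6] [6,7] [7,8] [7,13]
{[2,3],[1,4],[0,5]} hit by 3; {[5,6],[6,7]} hit by 6; {[7,8],[7,13]} hit by 8.
Points: 3, 6, 8 (3 total).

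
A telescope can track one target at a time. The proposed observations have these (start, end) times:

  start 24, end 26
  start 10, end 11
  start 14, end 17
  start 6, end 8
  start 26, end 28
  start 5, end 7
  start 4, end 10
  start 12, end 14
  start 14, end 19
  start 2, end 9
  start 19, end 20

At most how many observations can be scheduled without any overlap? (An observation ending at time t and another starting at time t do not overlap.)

Order by finish time; keep every interval that doesn't clash with the previous kept one.
By end time: (5,7), (6,8), (2,9), (4,10), (10,11), (12,14), (14,17), (14,19), (19,20), (24,26), (26,28).
Pick (5,7); next start ≥ 7 → (10,11); next start ≥ 11 → (12,14); next start ≥ 14 → (14,17); next start ≥ 17 → (19,20); next start ≥ 20 → (24,26); next start ≥ 26 → (26,28).
Selected 7 observations.

7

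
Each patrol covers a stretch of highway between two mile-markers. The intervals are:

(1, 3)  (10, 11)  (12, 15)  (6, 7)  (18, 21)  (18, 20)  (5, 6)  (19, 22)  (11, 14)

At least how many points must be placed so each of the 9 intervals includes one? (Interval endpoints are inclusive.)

5

Process intervals by earliest right end; each time one isn't hit yet, stab at its right endpoint.
Sorted: [1,3] [5,6] [6,7] [10,11] [11,14] [12,15] [18,20] [18,21] [19,22]
{[1,3]} hit by 3; {[5,6],[6,7]} hit by 6; {[10,11],[11,14]} hit by 11; {[12,15]} hit by 15; {[18,20],[18,21],[19,22]} hit by 20.
Points: 3, 6, 11, 15, 20 (5 total).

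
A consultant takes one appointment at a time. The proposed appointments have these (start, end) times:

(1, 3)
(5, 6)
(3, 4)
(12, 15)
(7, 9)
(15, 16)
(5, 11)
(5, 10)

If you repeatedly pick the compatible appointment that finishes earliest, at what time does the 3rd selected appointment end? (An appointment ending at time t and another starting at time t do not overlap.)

6

Greedy by earliest finish: after sorting by end time, pick each interval compatible with the last pick.
By end time: (1,3), (3,4), (5,6), (7,9), (5,10), (5,11), (12,15), (15,16).
Pick (1,3); next start ≥ 3 → (3,4); next start ≥ 4 → (5,6); next start ≥ 6 → (7,9); next start ≥ 9 → (12,15); next start ≥ 15 → (15,16).
Selected: (1,3) (3,4) (5,6) (7,9) (12,15) (15,16)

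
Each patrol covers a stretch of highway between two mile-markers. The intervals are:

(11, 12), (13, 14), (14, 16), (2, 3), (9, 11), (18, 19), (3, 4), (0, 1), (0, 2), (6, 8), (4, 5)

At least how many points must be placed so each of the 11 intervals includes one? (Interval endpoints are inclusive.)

7

Process intervals by earliest right end; each time one isn't hit yet, stab at its right endpoint.
Sorted: [0,1] [0,2] [2,3] [3,4] [4,5] [6,8] [9,11] [11,12] [13,14] [14,16] [18,19]
{[0,1],[0,2]} hit by 1; {[2,3],[3,4]} hit by 3; {[4,5]} hit by 5; {[6,8]} hit by 8; {[9,11],[11,12]} hit by 11; {[13,14],[14,16]} hit by 14; {[18,19]} hit by 19.
Points: 1, 3, 5, 8, 11, 14, 19 (7 total).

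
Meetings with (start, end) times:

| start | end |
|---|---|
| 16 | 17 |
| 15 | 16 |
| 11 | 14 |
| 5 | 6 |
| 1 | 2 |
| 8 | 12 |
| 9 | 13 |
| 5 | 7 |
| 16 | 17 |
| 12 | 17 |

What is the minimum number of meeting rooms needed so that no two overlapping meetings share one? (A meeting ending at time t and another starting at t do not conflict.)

3

The answer is the maximum number of intervals overlapping at any instant.
Events (time:±→running): 1:+→1 2:-→0 5:+→1 5:+→2 6:-→1 7:-→0 8:+→1 9:+→2 11:+→3 … peak 3.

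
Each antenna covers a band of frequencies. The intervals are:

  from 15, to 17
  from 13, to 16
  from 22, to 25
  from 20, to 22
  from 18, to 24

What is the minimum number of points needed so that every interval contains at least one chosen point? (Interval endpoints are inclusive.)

Process intervals by earliest right end; each time one isn't hit yet, stab at its right endpoint.
By right end: [13,16]  [15,17]  [20,22]  [18,24]  [22,25]
[13,16] uncovered → point at 16; [20,22] uncovered → point at 22.
Points: 16, 22 (2 total).

2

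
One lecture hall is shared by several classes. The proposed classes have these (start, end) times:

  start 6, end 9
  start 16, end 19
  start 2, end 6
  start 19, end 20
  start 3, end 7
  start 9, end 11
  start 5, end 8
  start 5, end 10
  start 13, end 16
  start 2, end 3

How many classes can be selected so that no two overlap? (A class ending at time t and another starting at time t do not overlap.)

6

Greedy by earliest finish: after sorting by end time, pick each interval compatible with the last pick.
By end time: (2,3), (2,6), (3,7), (5,8), (6,9), (5,10), (9,11), (13,16), (16,19), (19,20).
Pick (2,3); next start ≥ 3 → (3,7); next start ≥ 7 → (9,11); next start ≥ 11 → (13,16); next start ≥ 16 → (16,19); next start ≥ 19 → (19,20).
Selected 6 classes.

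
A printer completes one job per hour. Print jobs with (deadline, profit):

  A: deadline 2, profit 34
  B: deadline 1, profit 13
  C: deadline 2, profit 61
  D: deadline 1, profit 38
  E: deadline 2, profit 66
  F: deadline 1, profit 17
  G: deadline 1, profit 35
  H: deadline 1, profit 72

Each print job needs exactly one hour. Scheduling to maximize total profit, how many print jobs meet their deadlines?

Sort by profit descending; place each in the latest free slot ≤ its deadline.
By profit: H(d1,72), E(d2,66), C(d2,61), D(d1,38), G(d1,35), A(d2,34), F(d1,17), B(d1,13)
H→slot 1; E→slot 2; C skipped; D skipped; G skipped; A skipped; F skipped; B skipped.
2 of 8 scheduled.

2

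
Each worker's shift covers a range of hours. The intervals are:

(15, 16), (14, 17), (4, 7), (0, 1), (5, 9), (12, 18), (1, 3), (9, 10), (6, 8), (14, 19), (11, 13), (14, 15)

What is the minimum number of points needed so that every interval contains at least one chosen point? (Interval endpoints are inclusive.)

5

Sort by right endpoint; whenever an interval is uncovered, place a point at its right end.
By right end: [0,1]  [1,3]  [4,7]  [6,8]  [5,9]  [9,10]  [11,13]  [14,15]  [15,16]  [14,17]  [12,18]  [14,19]
[0,1] uncovered → point at 1; [4,7] uncovered → point at 7; [9,10] uncovered → point at 10; [11,13] uncovered → point at 13; [14,15] uncovered → point at 15.
Points: 1, 7, 10, 13, 15 (5 total).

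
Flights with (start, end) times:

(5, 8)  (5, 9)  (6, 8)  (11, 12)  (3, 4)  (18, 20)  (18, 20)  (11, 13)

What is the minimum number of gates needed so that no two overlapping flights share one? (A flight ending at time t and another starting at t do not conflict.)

3

The answer is the maximum number of intervals overlapping at any instant.
starts: [3, 5, 5, 6, 11, 11, 18, 18]
ends:   [4, 8, 8, 9, 12, 13, 20, 20]
s3→1 e4→0 s5→1 s5→2 s6→3  — peak 3.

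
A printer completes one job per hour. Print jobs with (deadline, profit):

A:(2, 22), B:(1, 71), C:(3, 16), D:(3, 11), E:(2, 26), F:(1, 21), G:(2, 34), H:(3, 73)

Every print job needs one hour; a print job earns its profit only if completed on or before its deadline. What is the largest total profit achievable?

Take jobs in profit order; each goes to the latest open slot no later than its deadline.
By profit: H(d3,73), B(d1,71), G(d2,34), E(d2,26), A(d2,22), F(d1,21), C(d3,16), D(d3,11)
H→slot 3; B→slot 1; G→slot 2; E skipped; A skipped; F skipped; C skipped; D skipped.
Profit = 71 + 34 + 73 = 178

178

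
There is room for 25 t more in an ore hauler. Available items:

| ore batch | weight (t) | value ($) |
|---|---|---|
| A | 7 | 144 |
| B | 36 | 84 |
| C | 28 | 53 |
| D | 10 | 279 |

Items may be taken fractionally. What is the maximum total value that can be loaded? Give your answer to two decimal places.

441.67

Sort by value per unit weight and fill in that order.
Order: D (279/10=27.90) > A (144/7=20.57) > B (84/36=2.33) > C (53/28=1.89)
Fill: take D (10 @ 279) → take A (7 @ 144) → take 8/36 of B → 18.67; 25/25 used.
Total value = 441.67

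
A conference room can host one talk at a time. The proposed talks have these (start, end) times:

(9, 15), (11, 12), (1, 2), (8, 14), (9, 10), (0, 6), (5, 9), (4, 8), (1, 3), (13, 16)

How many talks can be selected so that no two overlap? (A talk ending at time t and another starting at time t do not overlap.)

Sorted by end: (1,2)  (1,3)  (0,6)  (4,8)  (5,9)  (9,10)  (11,12)  (8,14)  (9,15)  (13,16)
take (1,2); take (4,8); skip (5,9); take (9,10); take (11,12); skip (9,15); take (13,16).
Selected 5 talks.

5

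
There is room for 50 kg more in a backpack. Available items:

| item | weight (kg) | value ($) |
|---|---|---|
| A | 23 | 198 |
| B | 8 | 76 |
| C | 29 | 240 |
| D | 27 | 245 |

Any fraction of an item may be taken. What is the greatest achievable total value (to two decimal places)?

450.13

Order: B (76/8=9.50) > D (245/27=9.07) > A (198/23=8.61) > C (240/29=8.28)
Fill: take B (8 @ 76) → take D (27 @ 245) → take 15/23 of A → 129.13; 50/50 used.
Total value = 450.13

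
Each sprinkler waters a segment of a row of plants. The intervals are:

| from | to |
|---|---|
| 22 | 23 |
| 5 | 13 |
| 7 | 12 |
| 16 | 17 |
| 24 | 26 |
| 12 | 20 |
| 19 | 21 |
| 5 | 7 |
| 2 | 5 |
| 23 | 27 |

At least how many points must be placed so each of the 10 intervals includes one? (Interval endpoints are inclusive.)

By right end: [2,5]  [5,7]  [7,12]  [5,13]  [16,17]  [12,20]  [19,21]  [22,23]  [24,26]  [23,27]
[2,5] uncovered → point at 5; [7,12] uncovered → point at 12; [16,17] uncovered → point at 17; [19,21] uncovered → point at 21; [22,23] uncovered → point at 23; [24,26] uncovered → point at 26.
Points: 5, 12, 17, 21, 23, 26 (6 total).

6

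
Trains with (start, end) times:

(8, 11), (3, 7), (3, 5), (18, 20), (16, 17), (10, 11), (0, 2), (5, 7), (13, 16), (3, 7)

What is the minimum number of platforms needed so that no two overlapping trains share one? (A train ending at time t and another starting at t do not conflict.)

3

starts: [0, 3, 3, 3, 5, 8, 10, 13, 16, 18]
ends:   [2, 5, 7, 7, 7, 11, 11, 16, 17, 20]
s0→1 e2→0 s3→1 s3→2 s3→3  — peak 3.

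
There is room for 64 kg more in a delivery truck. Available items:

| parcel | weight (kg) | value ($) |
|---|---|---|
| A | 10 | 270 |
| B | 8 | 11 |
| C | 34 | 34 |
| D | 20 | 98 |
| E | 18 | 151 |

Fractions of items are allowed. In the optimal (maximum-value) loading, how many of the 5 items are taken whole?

Sort by value per unit weight and fill in that order.
Order: A (270/10=27.00) > E (151/18=8.39) > D (98/20=4.90) > B (11/8=1.38) > C (34/34=1.00)
Fill: take A (10 @ 270) → take E (18 @ 151) → take D (20 @ 98) → take B (8 @ 11) → take 8/34 of C → 8.00; 64/64 used.
4 item(s) taken whole; one partial (take 8/34 of C).

4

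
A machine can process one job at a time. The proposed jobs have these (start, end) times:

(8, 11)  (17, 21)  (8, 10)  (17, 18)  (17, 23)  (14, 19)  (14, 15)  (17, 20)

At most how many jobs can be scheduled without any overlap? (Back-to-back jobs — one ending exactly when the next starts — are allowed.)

3

Order by finish time; keep every interval that doesn't clash with the previous kept one.
Sorted by end: (8,10)  (8,11)  (14,15)  (17,18)  (14,19)  (17,20)  (17,21)  (17,23)
take (8,10); take (14,15); take (17,18); skip (17,20); skip (17,21); skip (17,23).
Selected 3 jobs.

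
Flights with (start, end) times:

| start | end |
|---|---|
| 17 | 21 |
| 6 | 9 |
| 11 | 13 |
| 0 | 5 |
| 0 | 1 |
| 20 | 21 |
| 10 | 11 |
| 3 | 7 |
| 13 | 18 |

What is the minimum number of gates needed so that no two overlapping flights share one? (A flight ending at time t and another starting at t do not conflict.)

2

Count concurrent intervals with a sweep; the peak is the room count.
starts: [0, 0, 3, 6, 10, 11, 13, 17, 20]
ends:   [1, 5, 7, 9, 11, 13, 18, 21, 21]
s0→1 s0→2  — peak 2.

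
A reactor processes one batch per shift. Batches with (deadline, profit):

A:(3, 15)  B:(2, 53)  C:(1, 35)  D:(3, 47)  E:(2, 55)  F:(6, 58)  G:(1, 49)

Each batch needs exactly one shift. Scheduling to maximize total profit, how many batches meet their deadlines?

4

Sort by profit descending; place each in the latest free slot ≤ its deadline.
By profit: F(d6,58), E(d2,55), B(d2,53), G(d1,49), D(d3,47), C(d1,35), A(d3,15)
F→slot 6; E→slot 2; B→slot 1; G skipped; D→slot 3; C skipped; A skipped.
4 of 7 scheduled.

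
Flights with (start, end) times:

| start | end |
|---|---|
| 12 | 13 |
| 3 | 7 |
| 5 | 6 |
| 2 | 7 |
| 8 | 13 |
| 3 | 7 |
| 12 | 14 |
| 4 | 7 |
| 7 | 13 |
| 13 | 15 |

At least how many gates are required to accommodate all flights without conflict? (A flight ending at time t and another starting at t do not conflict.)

Events (time:±→running): 2:+→1 3:+→2 3:+→3 4:+→4 5:+→5 … peak 5.

5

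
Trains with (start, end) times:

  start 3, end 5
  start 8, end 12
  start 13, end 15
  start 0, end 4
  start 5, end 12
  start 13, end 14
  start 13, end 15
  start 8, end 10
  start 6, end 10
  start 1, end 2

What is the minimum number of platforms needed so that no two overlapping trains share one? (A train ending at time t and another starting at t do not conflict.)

4

The answer is the maximum number of intervals overlapping at any instant.
Events (time:±→running): 0:+→1 1:+→2 2:-→1 3:+→2 4:-→1 5:-→0 5:+→1 6:+→2 8:+→3 8:+→4 … peak 4.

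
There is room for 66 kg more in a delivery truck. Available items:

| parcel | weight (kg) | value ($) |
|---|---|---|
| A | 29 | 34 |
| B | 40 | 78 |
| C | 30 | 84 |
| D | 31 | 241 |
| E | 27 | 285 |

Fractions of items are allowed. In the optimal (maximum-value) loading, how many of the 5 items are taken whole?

Greedy by value/weight ratio, highest first.
Ratios (sorted): E 10.56, D 7.77, C 2.80, B 1.95, A 1.17
take E (27 @ 285); take D (31 @ 241); take 8/30 of C → 22.40. Capacity used 66/66.
2 item(s) taken whole; one partial (take 8/30 of C).

2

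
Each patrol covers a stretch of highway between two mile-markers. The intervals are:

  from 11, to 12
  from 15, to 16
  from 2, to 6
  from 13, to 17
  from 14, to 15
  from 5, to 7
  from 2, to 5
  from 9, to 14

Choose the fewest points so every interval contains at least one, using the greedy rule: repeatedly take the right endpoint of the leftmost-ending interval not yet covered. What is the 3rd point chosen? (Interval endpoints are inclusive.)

15

Sort by right endpoint; whenever an interval is uncovered, place a point at its right end.
By right end: [2,5]  [2,6]  [5,7]  [11,12]  [9,14]  [14,15]  [15,16]  [13,17]
[2,5] uncovered → point at 5; [11,12] uncovered → point at 12; [14,15] uncovered → point at 15.
Points: 5, 12, 15 (3 total).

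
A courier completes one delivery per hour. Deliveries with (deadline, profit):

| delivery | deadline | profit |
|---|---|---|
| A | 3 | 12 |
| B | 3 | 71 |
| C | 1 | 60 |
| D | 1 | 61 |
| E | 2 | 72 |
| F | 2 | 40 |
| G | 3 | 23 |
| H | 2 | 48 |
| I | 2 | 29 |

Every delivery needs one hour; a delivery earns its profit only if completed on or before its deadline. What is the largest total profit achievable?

204

By profit: E(d2,72), B(d3,71), D(d1,61), C(d1,60), H(d2,48), F(d2,40), I(d2,29), G(d3,23), A(d3,12)
E→slot 2; B→slot 3; D→slot 1; C skipped; H skipped; F skipped; I skipped; G skipped; A skipped.
Profit = 61 + 72 + 71 = 204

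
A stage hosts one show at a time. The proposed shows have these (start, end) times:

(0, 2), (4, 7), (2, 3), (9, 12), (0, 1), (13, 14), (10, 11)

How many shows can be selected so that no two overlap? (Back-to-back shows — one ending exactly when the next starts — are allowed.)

5

By end time: (0,1), (0,2), (2,3), (4,7), (10,11), (9,12), (13,14).
Pick (0,1); next start ≥ 1 → (2,3); next start ≥ 3 → (4,7); next start ≥ 7 → (10,11); next start ≥ 11 → (13,14).
Selected 5 shows.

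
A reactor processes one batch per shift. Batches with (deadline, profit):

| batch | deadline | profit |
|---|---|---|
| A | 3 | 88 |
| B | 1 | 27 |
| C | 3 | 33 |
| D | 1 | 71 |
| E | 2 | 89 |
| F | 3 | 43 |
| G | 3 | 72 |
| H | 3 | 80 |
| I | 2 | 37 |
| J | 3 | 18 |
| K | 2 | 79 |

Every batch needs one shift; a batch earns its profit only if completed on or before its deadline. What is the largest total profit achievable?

Sort by profit descending; place each in the latest free slot ≤ its deadline.
By profit: E(d2,89), A(d3,88), H(d3,80), K(d2,79), G(d3,72), D(d1,71), F(d3,43), I(d2,37), C(d3,33), B(d1,27), J(d3,18)
E→slot 2; A→slot 3; H→slot 1; K skipped; G skipped; D skipped; F skipped; I skipped; C skipped; B skipped; J skipped.
Profit = 80 + 89 + 88 = 257

257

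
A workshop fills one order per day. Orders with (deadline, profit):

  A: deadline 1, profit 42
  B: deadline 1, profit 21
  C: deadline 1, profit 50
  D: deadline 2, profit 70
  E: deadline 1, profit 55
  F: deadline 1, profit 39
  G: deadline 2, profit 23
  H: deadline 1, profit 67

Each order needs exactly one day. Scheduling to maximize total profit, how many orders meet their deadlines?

2

Profit order: D=70 H=67 E=55 C=50 A=42 F=39 G=23 B=21
Assign: D→slot 2, H→slot 1, E skipped, C skipped, A skipped, F skipped, G skipped, B skipped.
Slots: [1:H] [2:D]
2 of 8 scheduled.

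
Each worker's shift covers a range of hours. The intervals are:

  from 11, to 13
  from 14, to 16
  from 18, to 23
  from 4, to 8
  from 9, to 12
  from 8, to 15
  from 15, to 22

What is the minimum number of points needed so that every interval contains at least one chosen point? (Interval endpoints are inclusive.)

4

Sort by right endpoint; whenever an interval is uncovered, place a point at its right end.
By right end: [4,8]  [9,12]  [11,13]  [8,15]  [14,16]  [15,22]  [18,23]
[4,8] uncovered → point at 8; [9,12] uncovered → point at 12; [14,16] uncovered → point at 16; [18,23] uncovered → point at 23.
Points: 8, 12, 16, 23 (4 total).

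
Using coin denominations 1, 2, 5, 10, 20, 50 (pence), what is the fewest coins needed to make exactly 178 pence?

7

Greedy: take as many of the largest coin as possible, then repeat with the remainder.
178 − 3×50→28 − 1×20→8 − 1×5→3 − 1×2→1 − 1×1→0
Total coins = 3 + 1 + 1 + 1 + 1 = 7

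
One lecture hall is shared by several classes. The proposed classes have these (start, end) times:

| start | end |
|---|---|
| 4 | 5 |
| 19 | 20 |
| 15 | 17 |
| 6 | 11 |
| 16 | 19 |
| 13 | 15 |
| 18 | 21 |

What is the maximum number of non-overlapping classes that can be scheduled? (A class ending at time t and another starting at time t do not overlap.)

Order by finish time; keep every interval that doesn't clash with the previous kept one.
Sorted by end: (4,5)  (6,11)  (13,15)  (15,17)  (16,19)  (19,20)  (18,21)
take (4,5); take (6,11); take (13,15); take (15,17); take (19,20).
Selected 5 classes.

5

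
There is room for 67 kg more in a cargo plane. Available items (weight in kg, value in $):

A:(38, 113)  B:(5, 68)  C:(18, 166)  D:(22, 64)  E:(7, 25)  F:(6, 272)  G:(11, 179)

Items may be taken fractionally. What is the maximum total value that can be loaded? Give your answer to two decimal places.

Order: F (272/6=45.33) > G (179/11=16.27) > B (68/5=13.60) > C (166/18=9.22) > E (25/7=3.57) > A (113/38=2.97) > D (64/22=2.91)
Fill: take F (6 @ 272) → take G (11 @ 179) → take B (5 @ 68) → take C (18 @ 166) → take E (7 @ 25) → take 20/38 of A → 59.47; 67/67 used.
Total value = 769.47

769.47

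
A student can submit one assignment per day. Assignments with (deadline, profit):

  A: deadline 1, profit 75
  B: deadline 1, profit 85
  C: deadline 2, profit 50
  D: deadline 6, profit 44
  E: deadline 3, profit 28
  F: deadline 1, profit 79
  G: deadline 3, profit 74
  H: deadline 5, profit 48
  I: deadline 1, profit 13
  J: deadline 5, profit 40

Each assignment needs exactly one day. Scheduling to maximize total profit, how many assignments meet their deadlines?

6

By profit: B(d1,85), F(d1,79), A(d1,75), G(d3,74), C(d2,50), H(d5,48), D(d6,44), J(d5,40), E(d3,28), I(d1,13)
B→slot 1; F skipped; A skipped; G→slot 3; C→slot 2; H→slot 5; D→slot 6; J→slot 4; E skipped; I skipped.
6 of 10 scheduled.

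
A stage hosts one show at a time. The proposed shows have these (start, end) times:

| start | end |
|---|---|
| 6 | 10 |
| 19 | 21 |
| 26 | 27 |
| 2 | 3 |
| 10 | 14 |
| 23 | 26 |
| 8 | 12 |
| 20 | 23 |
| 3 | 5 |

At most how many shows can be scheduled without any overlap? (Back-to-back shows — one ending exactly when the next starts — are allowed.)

7

Order by finish time; keep every interval that doesn't clash with the previous kept one.
Sorted by end: (2,3)  (3,5)  (6,10)  (8,12)  (10,14)  (19,21)  (20,23)  (23,26)  (26,27)
take (2,3); take (3,5); take (6,10); take (10,14); take (19,21); skip (20,23); take (23,26); take (26,27).
Selected 7 shows.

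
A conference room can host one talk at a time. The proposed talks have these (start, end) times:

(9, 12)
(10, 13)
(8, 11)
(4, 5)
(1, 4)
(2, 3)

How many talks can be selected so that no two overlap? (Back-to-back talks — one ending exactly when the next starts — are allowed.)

3

Order by finish time; keep every interval that doesn't clash with the previous kept one.
By end time: (2,3), (1,4), (4,5), (8,11), (9,12), (10,13).
Pick (2,3); next start ≥ 3 → (4,5); next start ≥ 5 → (8,11).
Selected 3 talks.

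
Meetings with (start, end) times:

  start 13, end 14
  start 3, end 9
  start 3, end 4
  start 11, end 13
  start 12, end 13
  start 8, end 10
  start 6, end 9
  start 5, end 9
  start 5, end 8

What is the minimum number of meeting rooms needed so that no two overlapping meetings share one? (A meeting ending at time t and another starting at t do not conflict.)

4

starts: [3, 3, 5, 5, 6, 8, 11, 12, 13]
ends:   [4, 8, 9, 9, 9, 10, 13, 13, 14]
s3→1 s3→2 e4→1 s5→2 s5→3 s6→4  — peak 4.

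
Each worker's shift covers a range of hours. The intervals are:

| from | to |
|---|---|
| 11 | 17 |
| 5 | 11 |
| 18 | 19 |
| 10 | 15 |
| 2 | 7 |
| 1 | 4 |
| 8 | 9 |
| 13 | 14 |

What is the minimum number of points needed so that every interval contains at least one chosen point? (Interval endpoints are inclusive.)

By right end: [1,4]  [2,7]  [8,9]  [5,11]  [13,14]  [10,15]  [11,17]  [18,19]
[1,4] uncovered → point at 4; [8,9] uncovered → point at 9; [13,14] uncovered → point at 14; [18,19] uncovered → point at 19.
Points: 4, 9, 14, 19 (4 total).

4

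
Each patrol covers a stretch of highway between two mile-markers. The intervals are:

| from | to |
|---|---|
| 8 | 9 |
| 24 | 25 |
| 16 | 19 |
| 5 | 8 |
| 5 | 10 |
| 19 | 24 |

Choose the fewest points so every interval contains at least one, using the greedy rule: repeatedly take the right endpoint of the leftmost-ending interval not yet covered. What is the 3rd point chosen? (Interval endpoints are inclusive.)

Process intervals by earliest right end; each time one isn't hit yet, stab at its right endpoint.
By right end: [5,8]  [8,9]  [5,10]  [16,19]  [19,24]  [24,25]
[5,8] uncovered → point at 8; [16,19] uncovered → point at 19; [24,25] uncovered → point at 25.
Points: 8, 19, 25 (3 total).

25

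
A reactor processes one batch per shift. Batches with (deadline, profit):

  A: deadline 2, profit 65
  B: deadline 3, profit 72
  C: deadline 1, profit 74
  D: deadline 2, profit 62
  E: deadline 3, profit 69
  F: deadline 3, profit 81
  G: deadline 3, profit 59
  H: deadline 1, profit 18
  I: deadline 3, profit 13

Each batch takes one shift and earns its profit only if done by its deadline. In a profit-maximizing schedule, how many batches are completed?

Sort by profit descending; place each in the latest free slot ≤ its deadline.
By profit: F(d3,81), C(d1,74), B(d3,72), E(d3,69), A(d2,65), D(d2,62), G(d3,59), H(d1,18), I(d3,13)
F→slot 3; C→slot 1; B→slot 2; E skipped; A skipped; D skipped; G skipped; H skipped; I skipped.
3 of 9 scheduled.

3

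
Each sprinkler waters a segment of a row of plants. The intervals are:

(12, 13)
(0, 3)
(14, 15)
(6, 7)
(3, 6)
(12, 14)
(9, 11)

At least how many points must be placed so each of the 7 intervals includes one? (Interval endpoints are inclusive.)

5

Process intervals by earliest right end; each time one isn't hit yet, stab at its right endpoint.
Sorted: [0,3] [3,6] [6,7] [9,11] [12,13] [12,14] [14,15]
{[0,3],[3,6]} hit by 3; {[6,7]} hit by 7; {[9,11]} hit by 11; {[12,13],[12,14]} hit by 13; {[14,15]} hit by 15.
Points: 3, 7, 11, 13, 15 (5 total).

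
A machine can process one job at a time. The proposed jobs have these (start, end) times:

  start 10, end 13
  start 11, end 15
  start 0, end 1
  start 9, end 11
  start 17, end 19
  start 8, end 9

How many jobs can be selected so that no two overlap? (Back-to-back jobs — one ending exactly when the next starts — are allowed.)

Order by finish time; keep every interval that doesn't clash with the previous kept one.
By end time: (0,1), (8,9), (9,11), (10,13), (11,15), (17,19).
Pick (0,1); next start ≥ 1 → (8,9); next start ≥ 9 → (9,11); next start ≥ 11 → (11,15); next start ≥ 15 → (17,19).
Selected 5 jobs.

5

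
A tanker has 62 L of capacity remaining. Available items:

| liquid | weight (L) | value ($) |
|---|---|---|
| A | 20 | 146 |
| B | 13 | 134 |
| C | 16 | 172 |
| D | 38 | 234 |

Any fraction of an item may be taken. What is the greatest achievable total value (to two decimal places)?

Order: C (172/16=10.75) > B (134/13=10.31) > A (146/20=7.30) > D (234/38=6.16)
Fill: take C (16 @ 172) → take B (13 @ 134) → take A (20 @ 146) → take 13/38 of D → 80.05; 62/62 used.
Total value = 532.05

532.05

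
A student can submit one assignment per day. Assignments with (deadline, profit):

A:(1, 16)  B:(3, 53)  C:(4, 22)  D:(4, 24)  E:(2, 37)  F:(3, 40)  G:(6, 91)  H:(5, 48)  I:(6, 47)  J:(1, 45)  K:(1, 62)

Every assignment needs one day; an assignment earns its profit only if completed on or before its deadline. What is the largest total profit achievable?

By profit: G(d6,91), K(d1,62), B(d3,53), H(d5,48), I(d6,47), J(d1,45), F(d3,40), E(d2,37), D(d4,24), C(d4,22), A(d1,16)
G→slot 6; K→slot 1; B→slot 3; H→slot 5; I→slot 4; J skipped; F→slot 2; E skipped; D skipped; C skipped; A skipped.
Profit = 62 + 40 + 53 + 47 + 48 + 91 = 341

341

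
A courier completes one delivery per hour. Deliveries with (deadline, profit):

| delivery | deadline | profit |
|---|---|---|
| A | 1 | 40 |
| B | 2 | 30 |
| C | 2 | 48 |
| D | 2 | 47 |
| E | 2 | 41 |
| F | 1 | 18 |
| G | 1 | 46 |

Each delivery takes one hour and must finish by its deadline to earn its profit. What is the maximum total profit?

By profit: C(d2,48), D(d2,47), G(d1,46), E(d2,41), A(d1,40), B(d2,30), F(d1,18)
C→slot 2; D→slot 1; G skipped; E skipped; A skipped; B skipped; F skipped.
Profit = 47 + 48 = 95

95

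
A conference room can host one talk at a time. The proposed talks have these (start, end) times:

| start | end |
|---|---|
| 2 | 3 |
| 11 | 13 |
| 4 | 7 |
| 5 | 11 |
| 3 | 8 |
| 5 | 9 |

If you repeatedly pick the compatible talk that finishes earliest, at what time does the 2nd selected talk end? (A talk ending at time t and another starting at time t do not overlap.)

Sorted by end: (2,3)  (4,7)  (3,8)  (5,9)  (5,11)  (11,13)
take (2,3); take (4,7); skip (5,9); take (11,13).
Selected: (2,3) (4,7) (11,13)

7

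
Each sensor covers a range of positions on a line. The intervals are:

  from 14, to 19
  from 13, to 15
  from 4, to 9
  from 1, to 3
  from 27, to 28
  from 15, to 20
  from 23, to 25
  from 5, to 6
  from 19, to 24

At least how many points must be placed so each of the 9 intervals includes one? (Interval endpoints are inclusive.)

5

Sort by right endpoint; whenever an interval is uncovered, place a point at its right end.
By right end: [1,3]  [5,6]  [4,9]  [13,15]  [14,19]  [15,20]  [19,24]  [23,25]  [27,28]
[1,3] uncovered → point at 3; [5,6] uncovered → point at 6; [13,15] uncovered → point at 15; [19,24] uncovered → point at 24; [27,28] uncovered → point at 28.
Points: 3, 6, 15, 24, 28 (5 total).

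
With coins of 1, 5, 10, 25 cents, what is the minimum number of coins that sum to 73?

7

Greedy: take as many of the largest coin as possible, then repeat with the remainder.
73 − 2×25→23 − 2×10→3 − 3×1→0
Total coins = 2 + 2 + 3 = 7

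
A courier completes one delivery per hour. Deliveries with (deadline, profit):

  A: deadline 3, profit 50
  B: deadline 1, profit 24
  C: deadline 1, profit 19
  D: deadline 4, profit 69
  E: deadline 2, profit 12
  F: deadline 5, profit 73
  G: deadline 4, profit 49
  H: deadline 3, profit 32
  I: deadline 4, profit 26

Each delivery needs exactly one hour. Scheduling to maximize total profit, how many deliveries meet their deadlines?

Profit order: F=73 D=69 A=50 G=49 H=32 I=26 B=24 C=19 E=12
Assign: F→slot 5, D→slot 4, A→slot 3, G→slot 2, H→slot 1, I skipped, B skipped, C skipped, E skipped.
Slots: [1:H] [2:G] [3:A] [4:D] [5:F]
5 of 9 scheduled.

5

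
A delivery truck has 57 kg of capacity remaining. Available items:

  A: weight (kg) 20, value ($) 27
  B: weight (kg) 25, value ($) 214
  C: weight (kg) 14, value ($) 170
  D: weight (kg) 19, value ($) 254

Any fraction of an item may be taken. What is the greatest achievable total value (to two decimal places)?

Greedy by value/weight ratio, highest first.
Order: D (254/19=13.37) > C (170/14=12.14) > B (214/25=8.56) > A (27/20=1.35)
Fill: take D (19 @ 254) → take C (14 @ 170) → take 24/25 of B → 205.44; 57/57 used.
Total value = 629.44

629.44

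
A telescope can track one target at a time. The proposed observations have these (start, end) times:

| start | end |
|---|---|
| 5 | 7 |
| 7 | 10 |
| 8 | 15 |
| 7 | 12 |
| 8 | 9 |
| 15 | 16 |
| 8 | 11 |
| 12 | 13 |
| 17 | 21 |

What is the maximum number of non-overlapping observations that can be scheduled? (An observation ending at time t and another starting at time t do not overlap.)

Sort by end time and greedily take each interval whose start is ≥ the last chosen end.
By end time: (5,7), (8,9), (7,10), (8,11), (7,12), (12,13), (8,15), (15,16), (17,21).
Pick (5,7); next start ≥ 7 → (8,9); next start ≥ 9 → (12,13); next start ≥ 13 → (15,16); next start ≥ 16 → (17,21).
Selected 5 observations.

5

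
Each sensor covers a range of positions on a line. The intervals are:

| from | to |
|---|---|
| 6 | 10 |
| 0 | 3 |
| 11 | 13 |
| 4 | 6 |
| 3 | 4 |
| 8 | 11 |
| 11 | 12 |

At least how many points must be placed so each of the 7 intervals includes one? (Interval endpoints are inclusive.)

By right end: [0,3]  [3,4]  [4,6]  [6,10]  [8,11]  [11,12]  [11,13]
[0,3] uncovered → point at 3; [4,6] uncovered → point at 6; [8,11] uncovered → point at 11.
Points: 3, 6, 11 (3 total).

3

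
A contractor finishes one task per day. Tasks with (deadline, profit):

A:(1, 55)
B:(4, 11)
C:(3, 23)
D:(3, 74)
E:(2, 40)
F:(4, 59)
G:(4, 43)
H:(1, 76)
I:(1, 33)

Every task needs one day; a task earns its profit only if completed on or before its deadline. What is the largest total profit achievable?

Sort by profit descending; place each in the latest free slot ≤ its deadline.
By profit: H(d1,76), D(d3,74), F(d4,59), A(d1,55), G(d4,43), E(d2,40), I(d1,33), C(d3,23), B(d4,11)
H→slot 1; D→slot 3; F→slot 4; A skipped; G→slot 2; E skipped; I skipped; C skipped; B skipped.
Profit = 76 + 43 + 74 + 59 = 252

252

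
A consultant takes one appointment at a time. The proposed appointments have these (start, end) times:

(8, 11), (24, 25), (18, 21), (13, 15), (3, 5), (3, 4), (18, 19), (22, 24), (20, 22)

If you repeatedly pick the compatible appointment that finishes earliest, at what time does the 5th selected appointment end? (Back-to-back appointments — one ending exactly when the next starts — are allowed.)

Order by finish time; keep every interval that doesn't clash with the previous kept one.
Sorted by end: (3,4)  (3,5)  (8,11)  (13,15)  (18,19)  (18,21)  (20,22)  (22,24)  (24,25)
take (3,4); take (8,11); take (13,15); take (18,19); skip (18,21); take (20,22); take (22,24); take (24,25).
Selected: (3,4) (8,11) (13,15) (18,19) (20,22) (22,24) (24,25)

22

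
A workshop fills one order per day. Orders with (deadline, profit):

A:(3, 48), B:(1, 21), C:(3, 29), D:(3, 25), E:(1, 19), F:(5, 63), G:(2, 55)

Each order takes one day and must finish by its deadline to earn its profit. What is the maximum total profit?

By profit: F(d5,63), G(d2,55), A(d3,48), C(d3,29), D(d3,25), B(d1,21), E(d1,19)
F→slot 5; G→slot 2; A→slot 3; C→slot 1; D skipped; B skipped; E skipped.
Profit = 29 + 55 + 48 + 63 = 195

195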